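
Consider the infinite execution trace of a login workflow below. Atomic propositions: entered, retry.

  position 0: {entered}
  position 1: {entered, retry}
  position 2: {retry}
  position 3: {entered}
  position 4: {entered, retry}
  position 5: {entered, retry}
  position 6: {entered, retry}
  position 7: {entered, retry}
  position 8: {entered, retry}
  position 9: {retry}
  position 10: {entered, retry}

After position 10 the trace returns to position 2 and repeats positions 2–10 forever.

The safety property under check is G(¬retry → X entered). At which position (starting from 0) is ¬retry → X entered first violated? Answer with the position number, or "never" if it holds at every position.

never

¬retry → X entered holds at every position 0..10, and those are all the positions the trace ever visits, so the invariant G(¬retry → X entered) is never violated.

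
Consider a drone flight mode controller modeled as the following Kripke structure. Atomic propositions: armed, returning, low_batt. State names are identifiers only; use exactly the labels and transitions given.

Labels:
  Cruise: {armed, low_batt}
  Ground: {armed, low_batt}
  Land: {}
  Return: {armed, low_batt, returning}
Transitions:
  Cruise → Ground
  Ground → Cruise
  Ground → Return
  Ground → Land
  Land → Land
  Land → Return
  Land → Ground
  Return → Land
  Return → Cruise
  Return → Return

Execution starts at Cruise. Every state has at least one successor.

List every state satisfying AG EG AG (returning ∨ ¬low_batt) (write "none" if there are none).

none

States satisfying EG AG (returning ∨ ¬low_batt): ∅.
States satisfying AG EG AG (returning ∨ ¬low_batt): ∅.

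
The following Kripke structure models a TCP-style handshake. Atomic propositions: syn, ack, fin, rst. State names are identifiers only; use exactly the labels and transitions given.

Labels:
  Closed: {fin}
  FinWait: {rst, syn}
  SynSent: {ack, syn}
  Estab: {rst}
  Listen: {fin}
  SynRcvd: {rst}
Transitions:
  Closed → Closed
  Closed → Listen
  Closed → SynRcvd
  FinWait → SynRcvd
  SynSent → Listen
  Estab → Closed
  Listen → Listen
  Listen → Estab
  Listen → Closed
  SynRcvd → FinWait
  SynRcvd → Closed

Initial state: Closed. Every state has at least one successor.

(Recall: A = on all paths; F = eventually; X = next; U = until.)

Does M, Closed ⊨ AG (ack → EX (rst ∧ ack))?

States satisfying ack → EX (rst ∧ ack): {Closed, FinWait, Estab, Listen, SynRcvd}.
States satisfying AG (ack → EX (rst ∧ ack)): {Closed, FinWait, Estab, Listen, SynRcvd}.
Every state reachable from Closed satisfies ack → EX (rst ∧ ack).
Closed ∈ Sat(AG (ack → EX (rst ∧ ack))).

Yes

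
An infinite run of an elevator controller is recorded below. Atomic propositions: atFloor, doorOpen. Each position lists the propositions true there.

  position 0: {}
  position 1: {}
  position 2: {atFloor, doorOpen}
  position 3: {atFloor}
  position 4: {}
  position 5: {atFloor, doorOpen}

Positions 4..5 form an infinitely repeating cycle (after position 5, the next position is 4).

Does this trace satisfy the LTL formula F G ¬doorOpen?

No

G ¬doorOpen is false at every position 0..5, so it never becomes true and F G ¬doorOpen fails.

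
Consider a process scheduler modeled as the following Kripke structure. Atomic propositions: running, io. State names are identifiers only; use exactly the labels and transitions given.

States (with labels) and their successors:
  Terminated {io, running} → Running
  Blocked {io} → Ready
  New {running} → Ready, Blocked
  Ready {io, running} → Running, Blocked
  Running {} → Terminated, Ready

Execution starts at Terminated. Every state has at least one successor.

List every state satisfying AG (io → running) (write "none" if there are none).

none

States satisfying io → running: {Terminated, New, Ready, Running}.
States satisfying AG (io → running): ∅.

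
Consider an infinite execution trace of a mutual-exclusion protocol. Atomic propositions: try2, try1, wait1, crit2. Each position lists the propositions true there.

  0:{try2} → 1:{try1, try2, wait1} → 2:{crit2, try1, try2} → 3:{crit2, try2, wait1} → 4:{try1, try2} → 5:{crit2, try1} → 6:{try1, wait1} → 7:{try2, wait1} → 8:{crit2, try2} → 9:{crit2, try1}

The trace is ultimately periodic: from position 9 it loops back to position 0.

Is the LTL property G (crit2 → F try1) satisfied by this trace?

Holds

crit2 → F try1 holds at every position 0..9, and those are all positions ever visited, so G (crit2 → F try1) holds.
Positions where crit2 holds: 2, 3, 5, 8, 9.
Check F try1 at each: 2→ok, 3→ok, 5→ok, 8→ok, 9→ok.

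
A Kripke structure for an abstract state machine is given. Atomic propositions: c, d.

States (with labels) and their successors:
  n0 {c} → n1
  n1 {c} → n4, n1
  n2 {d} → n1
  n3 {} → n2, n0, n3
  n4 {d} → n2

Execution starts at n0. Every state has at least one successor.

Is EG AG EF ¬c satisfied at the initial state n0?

Holds

States satisfying AG EF ¬c: {n0, n1, n2, n3, n4}.
States satisfying EG AG EF ¬c: {n0, n1, n2, n3, n4}.
n0 ∈ Sat(EG AG EF ¬c).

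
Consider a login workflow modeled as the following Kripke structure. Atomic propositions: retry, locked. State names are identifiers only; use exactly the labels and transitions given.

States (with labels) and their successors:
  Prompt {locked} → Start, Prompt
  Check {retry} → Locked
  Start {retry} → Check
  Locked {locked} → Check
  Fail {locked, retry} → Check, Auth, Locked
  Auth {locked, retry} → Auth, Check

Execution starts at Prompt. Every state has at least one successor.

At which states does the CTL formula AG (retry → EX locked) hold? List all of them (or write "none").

States satisfying retry → EX locked: {Prompt, Check, Locked, Fail, Auth}.
States satisfying AG (retry → EX locked): {Check, Locked, Fail, Auth}.

{Check, Locked, Fail, Auth}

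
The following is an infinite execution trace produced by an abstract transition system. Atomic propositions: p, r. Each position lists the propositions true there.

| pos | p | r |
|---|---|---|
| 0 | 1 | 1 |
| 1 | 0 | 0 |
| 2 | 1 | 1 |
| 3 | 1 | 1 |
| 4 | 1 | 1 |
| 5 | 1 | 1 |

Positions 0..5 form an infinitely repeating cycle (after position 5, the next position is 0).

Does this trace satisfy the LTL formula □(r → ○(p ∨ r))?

Does not hold

r → ○(p ∨ r) must hold at every position from 0 onward. It fails at position 0, so □(r → ○(p ∨ r)) is false.
Positions where r holds: 0, 2, 3, 4, 5.
Check ○(p ∨ r) at each: 0→fails, 2→ok, 3→ok, 4→ok, 5→ok.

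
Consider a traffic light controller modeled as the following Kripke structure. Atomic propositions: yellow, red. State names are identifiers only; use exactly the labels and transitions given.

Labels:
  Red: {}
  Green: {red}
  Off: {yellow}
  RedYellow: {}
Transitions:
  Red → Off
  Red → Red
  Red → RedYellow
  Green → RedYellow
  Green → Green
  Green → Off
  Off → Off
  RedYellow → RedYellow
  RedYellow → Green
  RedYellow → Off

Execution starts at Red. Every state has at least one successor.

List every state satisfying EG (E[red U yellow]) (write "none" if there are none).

States satisfying E[red U yellow]: {Green, Off}.
States satisfying EG (E[red U yellow]): {Green, Off}.

{Green, Off}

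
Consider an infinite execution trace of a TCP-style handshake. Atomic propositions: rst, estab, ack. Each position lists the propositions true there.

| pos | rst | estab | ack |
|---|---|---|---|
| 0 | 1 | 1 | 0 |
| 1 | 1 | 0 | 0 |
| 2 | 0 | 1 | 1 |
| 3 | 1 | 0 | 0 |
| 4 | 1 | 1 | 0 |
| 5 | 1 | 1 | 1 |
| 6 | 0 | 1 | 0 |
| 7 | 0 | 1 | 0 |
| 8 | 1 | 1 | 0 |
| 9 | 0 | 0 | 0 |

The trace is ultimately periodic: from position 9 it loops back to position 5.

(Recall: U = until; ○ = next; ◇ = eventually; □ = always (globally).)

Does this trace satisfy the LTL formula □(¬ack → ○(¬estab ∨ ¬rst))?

¬ack → ○(¬estab ∨ ¬rst) must hold at every position from 0 onward. It fails at position 3, so □(¬ack → ○(¬estab ∨ ¬rst)) is false.
Positions where ¬ack holds: 0, 1, 3, 4, 6, 7, 8, 9.
Check ○(¬estab ∨ ¬rst) at each: 0→ok, 1→ok, 3→fails, 4→fails, 6→ok, 7→fails, 8→ok, 9→fails.

Violated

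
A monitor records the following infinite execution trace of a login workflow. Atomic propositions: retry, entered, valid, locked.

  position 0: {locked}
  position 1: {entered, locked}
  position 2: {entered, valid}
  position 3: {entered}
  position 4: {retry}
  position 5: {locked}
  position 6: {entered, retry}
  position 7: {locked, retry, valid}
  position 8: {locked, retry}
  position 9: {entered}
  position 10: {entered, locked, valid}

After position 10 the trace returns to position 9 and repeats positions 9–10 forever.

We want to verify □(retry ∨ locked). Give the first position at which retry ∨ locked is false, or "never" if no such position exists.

2

Check retry ∨ locked at each position in order: 0 ✓, 1 ✓.
At position 2 the labels are {entered, valid}, so retry ∨ locked is false there. This is the first violation.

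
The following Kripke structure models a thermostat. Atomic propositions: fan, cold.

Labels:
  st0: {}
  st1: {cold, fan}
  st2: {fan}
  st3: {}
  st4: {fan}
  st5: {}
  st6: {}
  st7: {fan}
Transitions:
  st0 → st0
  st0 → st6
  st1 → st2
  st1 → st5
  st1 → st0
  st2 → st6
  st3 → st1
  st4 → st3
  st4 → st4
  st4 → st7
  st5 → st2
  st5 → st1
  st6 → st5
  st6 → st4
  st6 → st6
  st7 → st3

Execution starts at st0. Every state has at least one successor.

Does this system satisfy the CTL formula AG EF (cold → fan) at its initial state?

Satisfied

States satisfying EF (cold → fan): {st0, st1, st2, st3, st4, st5, st6, st7}.
States satisfying AG EF (cold → fan): {st0, st1, st2, st3, st4, st5, st6, st7}.
Every state reachable from st0 satisfies EF (cold → fan).
st0 ∈ Sat(AG EF (cold → fan)).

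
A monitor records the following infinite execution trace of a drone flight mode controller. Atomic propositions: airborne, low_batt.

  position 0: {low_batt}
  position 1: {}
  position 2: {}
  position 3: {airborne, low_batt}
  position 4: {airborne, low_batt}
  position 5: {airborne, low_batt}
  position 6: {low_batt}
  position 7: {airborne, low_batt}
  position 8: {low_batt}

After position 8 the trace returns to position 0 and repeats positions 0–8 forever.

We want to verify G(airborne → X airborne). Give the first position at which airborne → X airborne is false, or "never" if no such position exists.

5

Check airborne → X airborne at each position in order: 0 ✓, 1 ✓, 2 ✓, 3 ✓, 4 ✓.
At position 5 the labels are {airborne, low_batt} and the next position 6 has {low_batt}, so airborne → X airborne is false there. This is the first violation.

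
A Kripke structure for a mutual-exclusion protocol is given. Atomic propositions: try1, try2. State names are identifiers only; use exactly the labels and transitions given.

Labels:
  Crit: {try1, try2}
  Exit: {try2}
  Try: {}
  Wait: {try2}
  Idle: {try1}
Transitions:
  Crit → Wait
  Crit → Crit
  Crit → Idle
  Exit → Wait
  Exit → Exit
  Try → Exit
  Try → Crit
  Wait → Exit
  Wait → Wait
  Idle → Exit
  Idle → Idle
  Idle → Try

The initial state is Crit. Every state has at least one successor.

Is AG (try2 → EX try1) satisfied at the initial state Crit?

Does not hold

States satisfying try2 → EX try1: {Crit, Try, Idle}.
States satisfying AG (try2 → EX try1): ∅.
Exit is reachable from Crit and violates try2 → EX try1, so AG fails at Crit.
Crit ∉ Sat(AG (try2 → EX try1)).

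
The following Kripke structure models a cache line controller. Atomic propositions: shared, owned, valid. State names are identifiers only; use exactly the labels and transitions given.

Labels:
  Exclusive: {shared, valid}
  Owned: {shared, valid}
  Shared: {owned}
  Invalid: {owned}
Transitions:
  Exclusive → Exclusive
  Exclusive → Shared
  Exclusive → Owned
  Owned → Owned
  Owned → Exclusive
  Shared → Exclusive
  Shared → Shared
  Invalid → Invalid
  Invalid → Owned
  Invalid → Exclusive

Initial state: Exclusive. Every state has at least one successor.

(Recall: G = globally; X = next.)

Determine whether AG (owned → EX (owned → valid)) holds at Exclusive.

States satisfying owned → EX (owned → valid): {Exclusive, Owned, Shared, Invalid}.
States satisfying AG (owned → EX (owned → valid)): {Exclusive, Owned, Shared, Invalid}.
Every state reachable from Exclusive satisfies owned → EX (owned → valid).
Exclusive ∈ Sat(AG (owned → EX (owned → valid))).

Satisfied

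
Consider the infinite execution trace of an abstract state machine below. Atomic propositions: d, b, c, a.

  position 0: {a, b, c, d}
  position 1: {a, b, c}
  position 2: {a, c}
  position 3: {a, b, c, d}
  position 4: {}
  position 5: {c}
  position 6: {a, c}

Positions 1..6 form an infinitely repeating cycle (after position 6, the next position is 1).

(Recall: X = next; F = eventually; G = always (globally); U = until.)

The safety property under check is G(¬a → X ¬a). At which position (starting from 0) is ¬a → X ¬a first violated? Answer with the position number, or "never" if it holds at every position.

Check ¬a → X ¬a at each position in order: 0 ✓, 1 ✓, 2 ✓, 3 ✓, 4 ✓.
At position 5 the labels are {c} and the next position 6 has {a, c}, so ¬a → X ¬a is false there. This is the first violation.

5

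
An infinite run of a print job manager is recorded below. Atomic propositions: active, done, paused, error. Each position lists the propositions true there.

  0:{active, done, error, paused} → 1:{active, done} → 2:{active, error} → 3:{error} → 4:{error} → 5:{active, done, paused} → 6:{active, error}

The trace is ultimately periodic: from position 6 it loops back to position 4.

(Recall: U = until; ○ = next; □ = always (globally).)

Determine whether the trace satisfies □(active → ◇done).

active → ◇done holds at every position 0..6, and those are all positions ever visited, so □(active → ◇done) holds.
Positions where active holds: 0, 1, 2, 5, 6.
Check ◇done at each: 0→ok, 1→ok, 2→ok, 5→ok, 6→ok.

Holds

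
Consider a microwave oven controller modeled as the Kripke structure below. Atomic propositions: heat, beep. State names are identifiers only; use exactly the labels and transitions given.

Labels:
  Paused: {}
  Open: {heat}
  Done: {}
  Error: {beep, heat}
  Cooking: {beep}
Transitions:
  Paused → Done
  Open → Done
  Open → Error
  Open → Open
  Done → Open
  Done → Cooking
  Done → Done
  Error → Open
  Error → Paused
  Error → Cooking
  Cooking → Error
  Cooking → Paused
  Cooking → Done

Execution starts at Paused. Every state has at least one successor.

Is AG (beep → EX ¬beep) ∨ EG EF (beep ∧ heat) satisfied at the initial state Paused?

States satisfying beep → EX ¬beep: {Paused, Open, Done, Error, Cooking}.
States satisfying AG (beep → EX ¬beep): {Paused, Open, Done, Error, Cooking}.
States satisfying EF (beep ∧ heat): {Paused, Open, Done, Error, Cooking}.
States satisfying EG EF (beep ∧ heat): {Paused, Open, Done, Error, Cooking}.
States satisfying AG (beep → EX ¬beep) ∨ EG EF (beep ∧ heat): {Paused, Open, Done, Error, Cooking}.
Paused ∈ Sat(AG (beep → EX ¬beep) ∨ EG EF (beep ∧ heat)).

Satisfied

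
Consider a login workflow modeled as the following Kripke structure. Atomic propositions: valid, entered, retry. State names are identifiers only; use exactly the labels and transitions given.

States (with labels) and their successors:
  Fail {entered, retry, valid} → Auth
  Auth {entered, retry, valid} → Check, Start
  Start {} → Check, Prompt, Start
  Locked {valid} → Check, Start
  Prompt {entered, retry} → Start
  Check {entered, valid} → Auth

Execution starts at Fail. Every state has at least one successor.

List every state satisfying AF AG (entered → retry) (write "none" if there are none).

none

States satisfying AG (entered → retry): ∅.
States satisfying AF AG (entered → retry): ∅.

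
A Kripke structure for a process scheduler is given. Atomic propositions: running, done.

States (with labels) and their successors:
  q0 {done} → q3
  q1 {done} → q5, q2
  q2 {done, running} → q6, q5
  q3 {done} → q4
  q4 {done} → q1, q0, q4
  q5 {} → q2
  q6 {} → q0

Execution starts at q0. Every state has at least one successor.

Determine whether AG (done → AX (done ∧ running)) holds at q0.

Violated

States satisfying done → AX (done ∧ running): {q5, q6}.
States satisfying AG (done → AX (done ∧ running)): ∅.
q0 is reachable from q0 and violates done → AX (done ∧ running), so AG fails at q0.
q0 ∉ Sat(AG (done → AX (done ∧ running))).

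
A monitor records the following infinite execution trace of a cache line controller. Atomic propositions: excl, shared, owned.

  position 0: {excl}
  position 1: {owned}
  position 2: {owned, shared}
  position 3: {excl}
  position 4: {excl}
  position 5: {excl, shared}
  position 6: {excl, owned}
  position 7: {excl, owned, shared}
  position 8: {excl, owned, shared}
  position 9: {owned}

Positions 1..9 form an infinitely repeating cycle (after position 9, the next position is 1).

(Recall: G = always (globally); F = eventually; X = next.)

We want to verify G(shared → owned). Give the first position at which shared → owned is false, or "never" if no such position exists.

Check shared → owned at each position in order: 0 ✓, 1 ✓, 2 ✓, 3 ✓, 4 ✓.
At position 5 the labels are {excl, shared}, so shared → owned is false there. This is the first violation.

5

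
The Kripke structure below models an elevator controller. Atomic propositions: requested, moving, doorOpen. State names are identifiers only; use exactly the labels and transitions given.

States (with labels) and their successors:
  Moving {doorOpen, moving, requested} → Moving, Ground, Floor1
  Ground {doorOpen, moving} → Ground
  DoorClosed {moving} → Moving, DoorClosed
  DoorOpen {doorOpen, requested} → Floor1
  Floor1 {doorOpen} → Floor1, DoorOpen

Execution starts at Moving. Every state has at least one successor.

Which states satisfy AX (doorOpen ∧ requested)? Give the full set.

none

States satisfying doorOpen ∧ requested: {Moving, DoorOpen}.
States satisfying AX (doorOpen ∧ requested): ∅.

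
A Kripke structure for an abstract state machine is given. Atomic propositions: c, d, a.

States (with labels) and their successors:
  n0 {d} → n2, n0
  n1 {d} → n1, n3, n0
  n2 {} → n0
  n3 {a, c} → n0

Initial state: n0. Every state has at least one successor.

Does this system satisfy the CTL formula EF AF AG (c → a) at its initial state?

Yes

States satisfying AF AG (c → a): {n0, n1, n2, n3}.
States satisfying EF AF AG (c → a): {n0, n1, n2, n3}.
Some path from n0 reaches a state where AF AG (c → a) holds.
n0 ∈ Sat(EF AF AG (c → a)).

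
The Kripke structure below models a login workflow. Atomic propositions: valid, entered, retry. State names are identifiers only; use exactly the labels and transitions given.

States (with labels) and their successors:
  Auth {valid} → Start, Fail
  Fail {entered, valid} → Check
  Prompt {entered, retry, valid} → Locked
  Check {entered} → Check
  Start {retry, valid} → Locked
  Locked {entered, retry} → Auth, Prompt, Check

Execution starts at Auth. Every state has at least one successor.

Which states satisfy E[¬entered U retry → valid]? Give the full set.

States satisfying ¬entered: {Auth, Start}.
States satisfying retry → valid: {Auth, Fail, Prompt, Check, Start}.
States satisfying E[¬entered U retry → valid]: {Auth, Fail, Prompt, Check, Start}.

{Auth, Fail, Prompt, Check, Start}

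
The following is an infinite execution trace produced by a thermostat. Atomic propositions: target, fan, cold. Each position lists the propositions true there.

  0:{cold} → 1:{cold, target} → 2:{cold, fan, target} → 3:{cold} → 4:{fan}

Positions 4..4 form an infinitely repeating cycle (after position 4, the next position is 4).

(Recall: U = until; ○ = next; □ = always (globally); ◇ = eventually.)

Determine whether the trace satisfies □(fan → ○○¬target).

fan → ○○¬target holds at every position 0..4, and those are all positions ever visited, so □(fan → ○○¬target) holds.
Positions where fan holds: 2, 4.
Check ○○¬target at each: 2→ok, 4→ok.

Holds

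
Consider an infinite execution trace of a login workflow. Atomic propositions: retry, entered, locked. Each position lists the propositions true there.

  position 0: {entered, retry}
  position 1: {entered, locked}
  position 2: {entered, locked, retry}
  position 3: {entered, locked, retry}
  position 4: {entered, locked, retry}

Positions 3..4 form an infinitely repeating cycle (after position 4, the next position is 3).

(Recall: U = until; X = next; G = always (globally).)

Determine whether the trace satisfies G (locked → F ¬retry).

locked → F ¬retry must hold at every position from 0 onward. It fails at position 2, so G (locked → F ¬retry) is false.
Positions where locked holds: 1, 2, 3, 4.
Check F ¬retry at each: 1→ok, 2→fails, 3→fails, 4→fails.

Violated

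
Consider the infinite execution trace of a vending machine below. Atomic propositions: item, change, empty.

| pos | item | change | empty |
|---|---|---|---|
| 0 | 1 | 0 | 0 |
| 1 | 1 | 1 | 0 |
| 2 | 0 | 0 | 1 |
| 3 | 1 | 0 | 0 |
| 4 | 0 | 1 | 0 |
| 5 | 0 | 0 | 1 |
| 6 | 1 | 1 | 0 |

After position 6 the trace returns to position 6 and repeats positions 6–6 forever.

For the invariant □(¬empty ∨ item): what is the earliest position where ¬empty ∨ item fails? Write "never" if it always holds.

Check ¬empty ∨ item at each position in order: 0 ✓, 1 ✓.
At position 2 the labels are {empty}, so ¬empty ∨ item is false there. This is the first violation.

2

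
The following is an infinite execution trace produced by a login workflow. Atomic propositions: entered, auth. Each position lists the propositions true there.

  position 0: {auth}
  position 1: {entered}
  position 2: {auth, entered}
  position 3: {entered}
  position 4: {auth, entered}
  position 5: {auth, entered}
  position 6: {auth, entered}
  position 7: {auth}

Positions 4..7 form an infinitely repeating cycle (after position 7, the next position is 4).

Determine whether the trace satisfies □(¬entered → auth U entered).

¬entered → auth U entered holds at every position 0..7, and those are all positions ever visited, so □(¬entered → auth U entered) holds.
Positions where ¬entered holds: 0, 7.
Check auth U entered at each: 0→ok, 7→ok.

Holds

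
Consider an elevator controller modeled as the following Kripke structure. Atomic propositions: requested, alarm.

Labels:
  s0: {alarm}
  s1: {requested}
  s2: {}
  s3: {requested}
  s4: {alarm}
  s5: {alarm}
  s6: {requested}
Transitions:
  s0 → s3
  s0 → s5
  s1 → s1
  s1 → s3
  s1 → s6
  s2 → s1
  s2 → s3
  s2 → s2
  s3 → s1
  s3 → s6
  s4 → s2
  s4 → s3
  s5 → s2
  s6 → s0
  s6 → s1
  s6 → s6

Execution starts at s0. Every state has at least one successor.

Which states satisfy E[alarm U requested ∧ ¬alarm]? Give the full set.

{s0, s1, s3, s4, s6}

States satisfying alarm: {s0, s4, s5}.
States satisfying requested ∧ ¬alarm: {s1, s3, s6}.
States satisfying E[alarm U requested ∧ ¬alarm]: {s0, s1, s3, s4, s6}.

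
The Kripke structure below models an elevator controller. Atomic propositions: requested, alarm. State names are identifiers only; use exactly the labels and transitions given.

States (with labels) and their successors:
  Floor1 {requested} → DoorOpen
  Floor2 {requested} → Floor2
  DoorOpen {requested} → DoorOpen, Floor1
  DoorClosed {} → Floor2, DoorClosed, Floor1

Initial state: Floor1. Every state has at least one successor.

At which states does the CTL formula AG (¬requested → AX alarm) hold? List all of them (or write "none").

{Floor1, Floor2, DoorOpen}

States satisfying ¬requested → AX alarm: {Floor1, Floor2, DoorOpen}.
States satisfying AG (¬requested → AX alarm): {Floor1, Floor2, DoorOpen}.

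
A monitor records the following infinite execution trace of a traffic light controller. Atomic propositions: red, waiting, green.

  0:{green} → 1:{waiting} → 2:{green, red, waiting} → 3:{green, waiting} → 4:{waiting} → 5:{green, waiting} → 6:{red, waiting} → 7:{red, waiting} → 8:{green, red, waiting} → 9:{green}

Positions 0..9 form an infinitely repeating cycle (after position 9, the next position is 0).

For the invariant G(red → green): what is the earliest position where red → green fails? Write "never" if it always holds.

Check red → green at each position in order: 0 ✓, 1 ✓, 2 ✓, 3 ✓, 4 ✓, 5 ✓.
At position 6 the labels are {red, waiting}, so red → green is false there. This is the first violation.

6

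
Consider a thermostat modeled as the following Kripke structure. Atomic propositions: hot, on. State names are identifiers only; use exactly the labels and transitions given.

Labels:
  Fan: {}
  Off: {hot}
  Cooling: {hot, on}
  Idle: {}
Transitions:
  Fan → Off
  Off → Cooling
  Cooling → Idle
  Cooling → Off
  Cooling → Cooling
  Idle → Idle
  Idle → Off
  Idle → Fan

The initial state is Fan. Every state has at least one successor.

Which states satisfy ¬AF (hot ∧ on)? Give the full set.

{Idle}

States satisfying hot ∧ on: {Cooling}.
States satisfying AF (hot ∧ on): {Fan, Off, Cooling}.
States satisfying ¬AF (hot ∧ on): {Idle}.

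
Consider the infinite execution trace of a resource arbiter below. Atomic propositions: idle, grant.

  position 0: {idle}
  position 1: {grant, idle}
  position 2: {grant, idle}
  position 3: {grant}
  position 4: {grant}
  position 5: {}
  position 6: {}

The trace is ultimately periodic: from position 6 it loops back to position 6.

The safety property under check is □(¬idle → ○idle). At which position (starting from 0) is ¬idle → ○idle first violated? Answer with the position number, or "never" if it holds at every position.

3

Check ¬idle → ○idle at each position in order: 0 ✓, 1 ✓, 2 ✓.
At position 3 the labels are {grant} and the next position 4 has {grant}, so ¬idle → ○idle is false there. This is the first violation.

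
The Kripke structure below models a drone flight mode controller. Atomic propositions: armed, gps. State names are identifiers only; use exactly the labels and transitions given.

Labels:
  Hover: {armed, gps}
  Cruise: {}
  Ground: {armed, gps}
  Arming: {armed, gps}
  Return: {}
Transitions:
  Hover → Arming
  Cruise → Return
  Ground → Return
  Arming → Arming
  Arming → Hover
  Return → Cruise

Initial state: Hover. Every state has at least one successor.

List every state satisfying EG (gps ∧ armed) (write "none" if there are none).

{Hover, Arming}

States satisfying gps ∧ armed: {Hover, Ground, Arming}.
States satisfying EG (gps ∧ armed): {Hover, Arming}.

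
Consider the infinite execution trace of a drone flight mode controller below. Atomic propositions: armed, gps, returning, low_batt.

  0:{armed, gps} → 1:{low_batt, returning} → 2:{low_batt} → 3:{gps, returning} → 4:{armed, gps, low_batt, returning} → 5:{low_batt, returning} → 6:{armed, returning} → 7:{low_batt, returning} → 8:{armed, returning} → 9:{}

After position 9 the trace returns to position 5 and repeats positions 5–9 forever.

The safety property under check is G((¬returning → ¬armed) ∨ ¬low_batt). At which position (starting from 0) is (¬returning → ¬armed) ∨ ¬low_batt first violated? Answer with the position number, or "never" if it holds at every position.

(¬returning → ¬armed) ∨ ¬low_batt holds at every position 0..9, and those are all the positions the trace ever visits, so the invariant G((¬returning → ¬armed) ∨ ¬low_batt) is never violated.

never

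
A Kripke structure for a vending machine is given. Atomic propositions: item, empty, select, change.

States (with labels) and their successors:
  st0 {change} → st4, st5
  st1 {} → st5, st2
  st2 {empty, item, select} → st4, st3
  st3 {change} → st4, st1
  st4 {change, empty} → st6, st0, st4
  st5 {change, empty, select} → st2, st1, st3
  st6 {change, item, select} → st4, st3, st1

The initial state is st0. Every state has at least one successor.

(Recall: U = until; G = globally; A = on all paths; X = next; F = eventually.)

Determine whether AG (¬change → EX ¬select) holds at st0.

States satisfying ¬change → EX ¬select: {st0, st2, st3, st4, st5, st6}.
States satisfying AG (¬change → EX ¬select): ∅.
st1 is reachable from st0 and violates ¬change → EX ¬select, so AG fails at st0.
st0 ∉ Sat(AG (¬change → EX ¬select)).

Does not hold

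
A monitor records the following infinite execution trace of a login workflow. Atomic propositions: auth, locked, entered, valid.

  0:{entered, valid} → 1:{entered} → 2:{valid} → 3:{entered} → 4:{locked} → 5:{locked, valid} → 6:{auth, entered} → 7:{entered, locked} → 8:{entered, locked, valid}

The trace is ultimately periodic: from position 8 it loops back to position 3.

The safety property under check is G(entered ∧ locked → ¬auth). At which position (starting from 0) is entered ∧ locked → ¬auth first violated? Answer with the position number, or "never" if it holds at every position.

never

entered ∧ locked → ¬auth holds at every position 0..8, and those are all the positions the trace ever visits, so the invariant G(entered ∧ locked → ¬auth) is never violated.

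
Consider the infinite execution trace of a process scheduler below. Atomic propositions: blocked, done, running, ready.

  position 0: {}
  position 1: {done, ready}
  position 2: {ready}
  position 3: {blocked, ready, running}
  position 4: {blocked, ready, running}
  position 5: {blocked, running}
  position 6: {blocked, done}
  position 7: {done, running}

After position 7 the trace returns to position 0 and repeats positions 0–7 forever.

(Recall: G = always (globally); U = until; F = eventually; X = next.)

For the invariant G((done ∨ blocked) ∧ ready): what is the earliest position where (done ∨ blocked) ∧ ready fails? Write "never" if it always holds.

At position 0 the labels are {}, so (done ∨ blocked) ∧ ready is false there. This is the first violation.

0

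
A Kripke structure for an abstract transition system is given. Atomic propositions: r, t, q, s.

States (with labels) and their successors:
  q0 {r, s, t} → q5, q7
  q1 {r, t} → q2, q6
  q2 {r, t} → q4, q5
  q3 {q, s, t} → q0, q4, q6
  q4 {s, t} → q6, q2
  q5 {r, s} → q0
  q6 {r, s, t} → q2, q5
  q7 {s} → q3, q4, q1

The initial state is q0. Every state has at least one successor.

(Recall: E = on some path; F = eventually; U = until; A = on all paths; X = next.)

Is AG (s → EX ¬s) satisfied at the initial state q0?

States satisfying s → EX ¬s: {q1, q2, q4, q6, q7}.
States satisfying AG (s → EX ¬s): ∅.
q0 is reachable from q0 and violates s → EX ¬s, so AG fails at q0.
q0 ∉ Sat(AG (s → EX ¬s)).

Violated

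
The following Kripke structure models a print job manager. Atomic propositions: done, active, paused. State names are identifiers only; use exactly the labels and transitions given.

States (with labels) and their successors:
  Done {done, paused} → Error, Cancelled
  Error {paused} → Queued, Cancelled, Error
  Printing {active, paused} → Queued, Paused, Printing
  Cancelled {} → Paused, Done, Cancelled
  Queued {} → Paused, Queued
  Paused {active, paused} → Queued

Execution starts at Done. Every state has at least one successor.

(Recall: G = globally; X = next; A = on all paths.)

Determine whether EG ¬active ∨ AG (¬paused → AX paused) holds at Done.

States satisfying ¬active: {Done, Error, Cancelled, Queued}.
States satisfying EG ¬active: {Done, Error, Cancelled, Queued}.
States satisfying ¬paused → AX paused: {Done, Error, Printing, Paused}.
States satisfying AG (¬paused → AX paused): ∅.
States satisfying EG ¬active ∨ AG (¬paused → AX paused): {Done, Error, Cancelled, Queued}.
Done ∈ Sat(EG ¬active ∨ AG (¬paused → AX paused)).

Yes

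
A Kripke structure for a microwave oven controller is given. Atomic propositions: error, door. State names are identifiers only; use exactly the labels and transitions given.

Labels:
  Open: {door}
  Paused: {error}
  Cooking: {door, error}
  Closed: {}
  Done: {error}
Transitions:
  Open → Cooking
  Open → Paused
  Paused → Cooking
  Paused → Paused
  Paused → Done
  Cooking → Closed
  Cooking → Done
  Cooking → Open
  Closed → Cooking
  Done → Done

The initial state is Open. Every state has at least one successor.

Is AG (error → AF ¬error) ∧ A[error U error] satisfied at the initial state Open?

No

States satisfying error → AF ¬error: {Open, Closed}.
States satisfying AG (error → AF ¬error): ∅.
States satisfying error: {Paused, Cooking, Done}.
States satisfying A[error U error]: {Paused, Cooking, Done}.
States satisfying AG (error → AF ¬error) ∧ A[error U error]: ∅.
Open ∉ Sat(AG (error → AF ¬error) ∧ A[error U error]).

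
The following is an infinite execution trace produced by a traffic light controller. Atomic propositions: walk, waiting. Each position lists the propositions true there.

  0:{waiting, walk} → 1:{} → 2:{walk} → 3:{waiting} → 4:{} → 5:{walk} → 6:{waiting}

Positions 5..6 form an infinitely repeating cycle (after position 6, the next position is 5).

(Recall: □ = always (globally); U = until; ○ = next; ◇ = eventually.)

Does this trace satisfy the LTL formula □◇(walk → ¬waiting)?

Holds

◇(walk → ¬waiting) holds at every position 0..6, and those are all positions ever visited, so □◇(walk → ¬waiting) holds.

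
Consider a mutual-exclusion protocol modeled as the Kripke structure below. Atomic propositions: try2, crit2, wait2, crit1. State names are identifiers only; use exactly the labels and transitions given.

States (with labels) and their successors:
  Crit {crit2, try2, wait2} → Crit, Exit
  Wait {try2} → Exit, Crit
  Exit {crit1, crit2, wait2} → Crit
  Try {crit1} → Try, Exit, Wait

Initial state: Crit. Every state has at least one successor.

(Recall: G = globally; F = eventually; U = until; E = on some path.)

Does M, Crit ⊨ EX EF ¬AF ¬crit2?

States satisfying EF ¬AF ¬crit2: {Crit, Wait, Exit, Try}.
States satisfying EX EF ¬AF ¬crit2: {Crit, Wait, Exit, Try}.
Crit ∈ Sat(EX EF ¬AF ¬crit2).

Holds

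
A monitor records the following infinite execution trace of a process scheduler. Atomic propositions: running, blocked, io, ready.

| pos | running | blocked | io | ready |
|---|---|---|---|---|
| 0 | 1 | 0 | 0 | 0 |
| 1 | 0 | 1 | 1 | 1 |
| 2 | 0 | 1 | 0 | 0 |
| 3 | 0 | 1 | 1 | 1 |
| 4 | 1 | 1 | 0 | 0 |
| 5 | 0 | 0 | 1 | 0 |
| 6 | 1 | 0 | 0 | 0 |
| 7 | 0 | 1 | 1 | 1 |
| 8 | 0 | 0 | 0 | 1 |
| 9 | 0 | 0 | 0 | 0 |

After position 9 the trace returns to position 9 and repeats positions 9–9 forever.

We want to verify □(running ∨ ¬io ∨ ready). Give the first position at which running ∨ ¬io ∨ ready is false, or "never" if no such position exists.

Check running ∨ ¬io ∨ ready at each position in order: 0 ✓, 1 ✓, 2 ✓, 3 ✓, 4 ✓.
At position 5 the labels are {io}, so running ∨ ¬io ∨ ready is false there. This is the first violation.

5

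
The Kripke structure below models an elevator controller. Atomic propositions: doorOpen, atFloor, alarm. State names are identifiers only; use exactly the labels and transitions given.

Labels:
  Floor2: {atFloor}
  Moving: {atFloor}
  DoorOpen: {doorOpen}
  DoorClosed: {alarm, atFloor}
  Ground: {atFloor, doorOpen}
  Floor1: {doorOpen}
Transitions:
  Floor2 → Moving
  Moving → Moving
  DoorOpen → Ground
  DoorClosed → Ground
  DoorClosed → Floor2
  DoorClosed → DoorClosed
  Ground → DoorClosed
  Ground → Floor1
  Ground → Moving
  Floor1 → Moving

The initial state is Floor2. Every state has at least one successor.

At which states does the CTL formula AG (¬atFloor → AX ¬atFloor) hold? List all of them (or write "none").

{Floor2, Moving}

States satisfying ¬atFloor → AX ¬atFloor: {Floor2, Moving, DoorClosed, Ground}.
States satisfying AG (¬atFloor → AX ¬atFloor): {Floor2, Moving}.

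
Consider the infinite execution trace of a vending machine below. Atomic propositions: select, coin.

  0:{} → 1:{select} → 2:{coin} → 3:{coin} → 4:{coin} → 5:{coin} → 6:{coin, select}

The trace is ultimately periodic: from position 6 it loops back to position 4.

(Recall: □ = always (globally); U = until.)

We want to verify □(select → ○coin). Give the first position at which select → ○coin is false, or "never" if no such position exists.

select → ○coin holds at every position 0..6, and those are all the positions the trace ever visits, so the invariant □(select → ○coin) is never violated.

never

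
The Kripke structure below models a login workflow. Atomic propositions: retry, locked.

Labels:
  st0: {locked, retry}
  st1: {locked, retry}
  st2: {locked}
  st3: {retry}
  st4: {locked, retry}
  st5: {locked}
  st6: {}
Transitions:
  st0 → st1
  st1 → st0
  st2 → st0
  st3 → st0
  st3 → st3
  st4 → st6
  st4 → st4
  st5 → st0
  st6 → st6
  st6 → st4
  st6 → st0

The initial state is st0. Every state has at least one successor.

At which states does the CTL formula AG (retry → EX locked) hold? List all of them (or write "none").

States satisfying retry → EX locked: {st0, st1, st2, st3, st4, st5, st6}.
States satisfying AG (retry → EX locked): {st0, st1, st2, st3, st4, st5, st6}.

{st0, st1, st2, st3, st4, st5, st6}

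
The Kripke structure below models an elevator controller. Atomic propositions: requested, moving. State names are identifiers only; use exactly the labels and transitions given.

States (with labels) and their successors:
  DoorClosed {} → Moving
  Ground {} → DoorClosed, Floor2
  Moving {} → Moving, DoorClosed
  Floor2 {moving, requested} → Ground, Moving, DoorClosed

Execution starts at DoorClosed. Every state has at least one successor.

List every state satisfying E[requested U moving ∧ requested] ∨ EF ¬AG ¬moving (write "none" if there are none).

States satisfying requested: {Floor2}.
States satisfying moving ∧ requested: {Floor2}.
States satisfying E[requested U moving ∧ requested]: {Floor2}.
States satisfying ¬AG ¬moving: {Ground, Floor2}.
States satisfying EF ¬AG ¬moving: {Ground, Floor2}.
States satisfying E[requested U moving ∧ requested] ∨ EF ¬AG ¬moving: {Ground, Floor2}.

{Ground, Floor2}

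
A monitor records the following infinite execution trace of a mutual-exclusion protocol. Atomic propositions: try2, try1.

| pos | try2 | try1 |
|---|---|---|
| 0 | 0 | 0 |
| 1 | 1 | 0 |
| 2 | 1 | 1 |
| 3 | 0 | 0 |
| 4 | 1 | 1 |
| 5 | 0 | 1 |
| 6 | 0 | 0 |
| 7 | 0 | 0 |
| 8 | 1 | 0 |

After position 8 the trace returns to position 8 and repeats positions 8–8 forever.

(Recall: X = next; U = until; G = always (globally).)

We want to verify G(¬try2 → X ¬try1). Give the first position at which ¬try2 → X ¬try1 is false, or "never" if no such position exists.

3

Check ¬try2 → X ¬try1 at each position in order: 0 ✓, 1 ✓, 2 ✓.
At position 3 the labels are {} and the next position 4 has {try1, try2}, so ¬try2 → X ¬try1 is false there. This is the first violation.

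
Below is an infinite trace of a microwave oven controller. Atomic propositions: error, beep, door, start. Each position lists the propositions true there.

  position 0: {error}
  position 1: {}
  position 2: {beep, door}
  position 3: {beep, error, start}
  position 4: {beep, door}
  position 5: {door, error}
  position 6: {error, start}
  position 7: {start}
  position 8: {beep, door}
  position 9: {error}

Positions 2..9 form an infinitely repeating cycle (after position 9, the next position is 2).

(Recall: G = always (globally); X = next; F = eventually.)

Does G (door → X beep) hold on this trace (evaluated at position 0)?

door → X beep must hold at every position from 0 onward. It fails at position 4, so G (door → X beep) is false.
Positions where door holds: 2, 4, 5, 8.
Check X beep at each: 2→ok, 4→fails, 5→fails, 8→fails.

Does not hold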